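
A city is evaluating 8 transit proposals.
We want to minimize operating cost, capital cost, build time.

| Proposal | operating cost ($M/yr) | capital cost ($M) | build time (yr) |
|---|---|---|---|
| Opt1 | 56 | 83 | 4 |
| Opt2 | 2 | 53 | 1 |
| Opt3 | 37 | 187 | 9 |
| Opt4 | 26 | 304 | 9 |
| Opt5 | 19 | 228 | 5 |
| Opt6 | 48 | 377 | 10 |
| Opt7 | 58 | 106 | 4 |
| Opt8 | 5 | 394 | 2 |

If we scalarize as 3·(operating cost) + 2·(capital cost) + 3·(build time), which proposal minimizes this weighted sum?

Opt1: 3·56 + 2·83 + 3·4 = 346
Opt2: 3·2 + 2·53 + 3·1 = 115
Opt3: 3·37 + 2·187 + 3·9 = 512
Opt4: 3·26 + 2·304 + 3·9 = 713
Opt5: 3·19 + 2·228 + 3·5 = 528
Opt6: 3·48 + 2·377 + 3·10 = 928
Opt7: 3·58 + 2·106 + 3·4 = 398
Opt8: 3·5 + 2·394 + 3·2 = 809
Lowest: Opt2 at 115.

Opt2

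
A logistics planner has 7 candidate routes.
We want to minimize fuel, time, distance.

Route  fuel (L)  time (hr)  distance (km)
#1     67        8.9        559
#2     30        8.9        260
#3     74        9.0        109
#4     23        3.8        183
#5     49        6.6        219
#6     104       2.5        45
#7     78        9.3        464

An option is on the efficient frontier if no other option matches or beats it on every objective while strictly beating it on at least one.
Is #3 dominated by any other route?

#1: worse on distance (559 vs 109).
#2: worse on distance (260 vs 109).
#4: worse on distance (183 vs 109).
#5: worse on distance (219 vs 109).
#6: worse on fuel (104 vs 74).
#7: worse on fuel (78 vs 74).
No option is at least as good as #3 on every objective and strictly better on one.

No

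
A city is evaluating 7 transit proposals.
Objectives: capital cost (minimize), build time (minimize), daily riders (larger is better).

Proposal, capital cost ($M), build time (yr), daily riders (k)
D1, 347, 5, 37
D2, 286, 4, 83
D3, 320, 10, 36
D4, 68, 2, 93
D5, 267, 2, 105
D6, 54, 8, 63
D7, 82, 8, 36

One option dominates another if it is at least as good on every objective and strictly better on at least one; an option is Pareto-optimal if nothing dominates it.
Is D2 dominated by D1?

No

D1 vs D2: D1 is worse on capital cost (347 vs 286), so it does not dominate D2.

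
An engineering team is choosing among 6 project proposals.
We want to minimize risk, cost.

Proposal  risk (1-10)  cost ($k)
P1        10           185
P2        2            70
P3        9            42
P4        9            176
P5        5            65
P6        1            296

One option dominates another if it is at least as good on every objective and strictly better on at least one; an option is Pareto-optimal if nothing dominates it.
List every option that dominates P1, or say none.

P2, P3, P4, P5

P2: risk 2≤10, cost 70≤185 — dominates P1.
P3: risk 9≤10, cost 42≤185 — dominates P1.
P4: risk 9≤10, cost 176≤185 — dominates P1.
P5: risk 5≤10, cost 65≤185 — dominates P1.
Others (P6) are each worse than P1 on at least one objective.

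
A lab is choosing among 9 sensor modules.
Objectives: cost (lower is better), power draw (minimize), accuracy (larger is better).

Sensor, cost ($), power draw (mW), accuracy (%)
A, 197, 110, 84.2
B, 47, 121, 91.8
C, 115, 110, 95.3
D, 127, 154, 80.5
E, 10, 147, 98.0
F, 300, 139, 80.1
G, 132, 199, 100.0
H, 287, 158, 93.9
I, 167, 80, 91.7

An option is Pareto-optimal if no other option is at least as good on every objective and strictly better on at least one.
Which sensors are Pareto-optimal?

B, C, E, G, I

A: dominated by C (cost 115≤197, power draw 110≤110, accuracy 95.3≥84.2).
B: not dominated.
C: not dominated.
D: dominated by B (cost 47≤127, power draw 121≤154, accuracy 91.8≥80.5).
E: not dominated (best cost).
F: dominated by A (cost 197≤300, power draw 110≤139, accuracy 84.2≥80.1).
G: not dominated (best accuracy).
H: dominated by C (cost 115≤287, power draw 110≤158, accuracy 95.3≥93.9).
I: not dominated (best power draw).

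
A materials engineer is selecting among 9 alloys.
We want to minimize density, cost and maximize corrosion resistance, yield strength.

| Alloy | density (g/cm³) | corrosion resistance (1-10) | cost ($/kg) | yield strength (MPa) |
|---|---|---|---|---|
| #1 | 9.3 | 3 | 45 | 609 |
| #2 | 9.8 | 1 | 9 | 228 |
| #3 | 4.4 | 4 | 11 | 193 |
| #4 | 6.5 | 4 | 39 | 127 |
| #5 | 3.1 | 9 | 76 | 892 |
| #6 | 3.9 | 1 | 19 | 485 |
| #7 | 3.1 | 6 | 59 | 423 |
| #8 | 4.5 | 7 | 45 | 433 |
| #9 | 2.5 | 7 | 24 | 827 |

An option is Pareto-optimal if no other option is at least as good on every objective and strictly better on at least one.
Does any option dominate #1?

#9 vs #1: density 2.5≤9.3, corrosion resistance 7≥3, cost 24≤45, yield strength 827≥609 — #9 is at least as good on every objective and strictly better on at least one, so #9 dominates #1.

Yes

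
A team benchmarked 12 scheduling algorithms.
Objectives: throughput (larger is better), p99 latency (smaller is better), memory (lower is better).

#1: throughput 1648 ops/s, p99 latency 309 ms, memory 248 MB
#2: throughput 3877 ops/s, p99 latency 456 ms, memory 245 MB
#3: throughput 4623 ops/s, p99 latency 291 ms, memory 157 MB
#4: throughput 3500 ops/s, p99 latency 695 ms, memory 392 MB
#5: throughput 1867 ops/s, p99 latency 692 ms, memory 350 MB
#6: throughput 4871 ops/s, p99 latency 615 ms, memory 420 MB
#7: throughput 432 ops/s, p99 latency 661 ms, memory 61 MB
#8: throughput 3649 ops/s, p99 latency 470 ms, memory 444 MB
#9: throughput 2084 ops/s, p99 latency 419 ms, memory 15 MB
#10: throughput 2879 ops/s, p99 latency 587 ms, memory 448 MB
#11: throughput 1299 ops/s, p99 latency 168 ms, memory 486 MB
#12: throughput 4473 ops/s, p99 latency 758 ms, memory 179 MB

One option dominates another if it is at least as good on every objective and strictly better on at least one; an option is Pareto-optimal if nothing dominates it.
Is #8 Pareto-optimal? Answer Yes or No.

#2 vs #8: throughput 3877≥3649, p99 latency 456≤470, memory 245≤444 — #2 is at least as good on every objective and strictly better on at least one, so #2 dominates #8.

No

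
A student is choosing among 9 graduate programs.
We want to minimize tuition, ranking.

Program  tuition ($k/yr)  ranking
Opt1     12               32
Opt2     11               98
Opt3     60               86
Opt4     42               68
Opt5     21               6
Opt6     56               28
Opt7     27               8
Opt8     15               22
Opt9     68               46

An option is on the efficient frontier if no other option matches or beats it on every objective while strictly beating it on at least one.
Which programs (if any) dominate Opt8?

Opt1: worse on ranking (32 vs 22).
Opt2: worse on ranking (98 vs 22).
Opt3: worse on tuition (60 vs 15).
Opt4: worse on tuition (42 vs 15).
Opt5: worse on tuition (21 vs 15).
Opt6: worse on tuition (56 vs 15).
Opt7: worse on tuition (27 vs 15).
Opt9: worse on tuition (68 vs 15).
No option dominates Opt8.

none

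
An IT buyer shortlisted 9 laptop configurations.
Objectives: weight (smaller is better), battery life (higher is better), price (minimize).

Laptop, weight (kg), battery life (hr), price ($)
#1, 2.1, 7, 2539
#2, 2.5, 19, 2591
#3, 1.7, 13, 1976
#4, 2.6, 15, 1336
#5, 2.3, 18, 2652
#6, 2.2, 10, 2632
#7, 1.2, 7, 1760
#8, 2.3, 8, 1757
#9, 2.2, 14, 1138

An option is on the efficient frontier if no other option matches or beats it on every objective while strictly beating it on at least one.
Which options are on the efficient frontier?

#1: dominated by #3 (weight 1.7≤2.1, battery life 13≥7, price 1976≤2539).
#2: not dominated (best battery life).
#3: not dominated.
#4: not dominated.
#5: not dominated.
#6: dominated by #3 (weight 1.7≤2.2, battery life 13≥10, price 1976≤2632).
#7: not dominated (best weight).
#8: dominated by #9 (weight 2.2≤2.3, battery life 14≥8, price 1138≤1757).
#9: not dominated (best price).

#2, #3, #4, #5, #7, #9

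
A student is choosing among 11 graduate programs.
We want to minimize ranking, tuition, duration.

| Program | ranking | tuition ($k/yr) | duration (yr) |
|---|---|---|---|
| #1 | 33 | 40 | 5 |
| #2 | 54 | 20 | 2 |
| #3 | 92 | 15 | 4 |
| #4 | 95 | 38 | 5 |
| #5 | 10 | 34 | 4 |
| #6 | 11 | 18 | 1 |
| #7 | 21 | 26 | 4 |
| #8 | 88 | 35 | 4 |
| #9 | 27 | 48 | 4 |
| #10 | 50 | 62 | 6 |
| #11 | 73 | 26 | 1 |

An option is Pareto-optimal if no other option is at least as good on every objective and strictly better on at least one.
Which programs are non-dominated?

#1: dominated by #5 (ranking 10≤33, tuition 34≤40, duration 4≤5).
#2: dominated by #6 (ranking 11≤54, tuition 18≤20, duration 1≤2).
#3: not dominated (best tuition).
#4: dominated by #2 (ranking 54≤95, tuition 20≤38, duration 2≤5).
#5: not dominated (best ranking).
#6: not dominated.
#7: dominated by #6 (ranking 11≤21, tuition 18≤26, duration 1≤4).
#8: dominated by #2 (ranking 54≤88, tuition 20≤35, duration 2≤4).
#9: dominated by #5 (ranking 10≤27, tuition 34≤48, duration 4≤4).
#10: dominated by #1 (ranking 33≤50, tuition 40≤62, duration 5≤6).
#11: dominated by #6 (ranking 11≤73, tuition 18≤26, duration 1≤1).

#3, #5, #6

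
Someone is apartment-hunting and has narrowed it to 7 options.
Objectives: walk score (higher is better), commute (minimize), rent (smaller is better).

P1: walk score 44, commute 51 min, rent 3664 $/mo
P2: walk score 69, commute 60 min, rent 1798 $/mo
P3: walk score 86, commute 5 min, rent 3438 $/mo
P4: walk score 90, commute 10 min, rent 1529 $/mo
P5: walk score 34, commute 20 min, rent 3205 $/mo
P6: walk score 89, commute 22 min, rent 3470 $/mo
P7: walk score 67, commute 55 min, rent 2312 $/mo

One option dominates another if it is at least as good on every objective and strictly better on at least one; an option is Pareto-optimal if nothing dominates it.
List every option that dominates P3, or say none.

P1: worse on walk score (44 vs 86).
P2: worse on walk score (69 vs 86).
P4: worse on commute (10 vs 5).
P5: worse on walk score (34 vs 86).
P6: worse on commute (22 vs 5).
P7: worse on walk score (67 vs 86).
No option dominates P3.

none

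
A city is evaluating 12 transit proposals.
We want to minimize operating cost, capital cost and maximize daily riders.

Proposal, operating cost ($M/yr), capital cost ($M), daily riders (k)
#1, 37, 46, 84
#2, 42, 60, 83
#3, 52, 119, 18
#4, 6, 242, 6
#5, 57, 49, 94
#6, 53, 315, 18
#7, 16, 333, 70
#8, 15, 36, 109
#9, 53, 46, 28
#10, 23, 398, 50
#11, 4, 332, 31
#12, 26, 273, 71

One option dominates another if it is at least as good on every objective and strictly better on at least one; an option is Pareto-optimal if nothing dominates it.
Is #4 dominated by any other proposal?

#1: worse on operating cost (37 vs 6).
#2: worse on operating cost (42 vs 6).
#3: worse on operating cost (52 vs 6).
#5: worse on operating cost (57 vs 6).
#6: worse on operating cost (53 vs 6).
#7: worse on operating cost (16 vs 6).
#8: worse on operating cost (15 vs 6).
#9: worse on operating cost (53 vs 6).
#10: worse on operating cost (23 vs 6).
#11: worse on capital cost (332 vs 242).
#12: worse on operating cost (26 vs 6).
No option is at least as good as #4 on every objective and strictly better on one.

No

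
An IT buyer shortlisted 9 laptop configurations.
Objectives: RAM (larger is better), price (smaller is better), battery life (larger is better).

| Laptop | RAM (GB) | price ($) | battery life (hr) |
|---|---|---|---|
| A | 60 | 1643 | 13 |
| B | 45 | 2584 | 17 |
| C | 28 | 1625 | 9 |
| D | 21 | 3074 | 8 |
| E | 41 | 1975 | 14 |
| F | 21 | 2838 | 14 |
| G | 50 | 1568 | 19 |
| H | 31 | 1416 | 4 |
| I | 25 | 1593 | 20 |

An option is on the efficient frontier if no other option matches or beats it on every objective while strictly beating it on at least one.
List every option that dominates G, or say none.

A: worse on price (1643 vs 1568).
B: worse on RAM (45 vs 50).
C: worse on RAM (28 vs 50).
D: worse on RAM (21 vs 50).
E: worse on RAM (41 vs 50).
F: worse on RAM (21 vs 50).
H: worse on RAM (31 vs 50).
I: worse on RAM (25 vs 50).
No option dominates G.

none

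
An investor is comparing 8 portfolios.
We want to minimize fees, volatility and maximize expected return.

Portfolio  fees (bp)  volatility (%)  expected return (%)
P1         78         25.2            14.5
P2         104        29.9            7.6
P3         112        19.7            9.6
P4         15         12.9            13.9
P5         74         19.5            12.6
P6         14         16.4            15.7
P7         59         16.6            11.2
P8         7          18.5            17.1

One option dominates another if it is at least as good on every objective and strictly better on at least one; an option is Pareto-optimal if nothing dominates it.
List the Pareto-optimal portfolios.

P1: dominated by P6 (fees 14≤78, volatility 16.4≤25.2, expected return 15.7≥14.5).
P2: dominated by P1 (fees 78≤104, volatility 25.2≤29.9, expected return 14.5≥7.6).
P3: dominated by P4 (fees 15≤112, volatility 12.9≤19.7, expected return 13.9≥9.6).
P4: not dominated (best volatility).
P5: dominated by P4 (fees 15≤74, volatility 12.9≤19.5, expected return 13.9≥12.6).
P6: not dominated.
P7: dominated by P4 (fees 15≤59, volatility 12.9≤16.6, expected return 13.9≥11.2).
P8: not dominated (best fees).

P4, P6, P8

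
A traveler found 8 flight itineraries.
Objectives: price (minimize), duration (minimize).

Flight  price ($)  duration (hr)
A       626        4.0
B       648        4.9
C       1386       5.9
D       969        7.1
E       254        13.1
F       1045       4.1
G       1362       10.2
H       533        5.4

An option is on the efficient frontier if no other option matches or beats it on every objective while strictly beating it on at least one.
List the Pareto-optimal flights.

A, E, H

A: not dominated (best duration).
B: dominated by A (price 626≤648, duration 4.0≤4.9).
C: dominated by A (price 626≤1386, duration 4.0≤5.9).
D: dominated by A (price 626≤969, duration 4.0≤7.1).
E: not dominated (best price).
F: dominated by A (price 626≤1045, duration 4.0≤4.1).
G: dominated by A (price 626≤1362, duration 4.0≤10.2).
H: not dominated.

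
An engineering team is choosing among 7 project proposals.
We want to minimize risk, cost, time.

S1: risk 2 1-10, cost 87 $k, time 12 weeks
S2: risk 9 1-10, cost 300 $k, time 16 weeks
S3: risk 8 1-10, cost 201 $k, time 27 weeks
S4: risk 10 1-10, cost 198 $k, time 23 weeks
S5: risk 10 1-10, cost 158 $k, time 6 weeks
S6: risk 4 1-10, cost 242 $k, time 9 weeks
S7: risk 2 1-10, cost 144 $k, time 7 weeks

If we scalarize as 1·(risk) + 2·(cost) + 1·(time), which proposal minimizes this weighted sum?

S1: 1·2 + 2·87 + 1·12 = 188
S2: 1·9 + 2·300 + 1·16 = 625
S3: 1·8 + 2·201 + 1·27 = 437
S4: 1·10 + 2·198 + 1·23 = 429
S5: 1·10 + 2·158 + 1·6 = 332
S6: 1·4 + 2·242 + 1·9 = 497
S7: 1·2 + 2·144 + 1·7 = 297
Lowest: S1 at 188.

S1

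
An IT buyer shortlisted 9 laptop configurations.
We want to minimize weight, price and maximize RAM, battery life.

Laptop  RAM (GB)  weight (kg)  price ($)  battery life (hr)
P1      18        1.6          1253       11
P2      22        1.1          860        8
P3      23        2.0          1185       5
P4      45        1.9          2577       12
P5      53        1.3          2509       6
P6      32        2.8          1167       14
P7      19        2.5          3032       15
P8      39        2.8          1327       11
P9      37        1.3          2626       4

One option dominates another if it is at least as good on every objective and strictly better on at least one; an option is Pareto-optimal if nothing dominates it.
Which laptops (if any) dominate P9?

P5: RAM 53≥37, weight 1.3≤1.3, price 2509≤2626, battery life 6≥4 — dominates P9.
Others (P1, P2, P3, P4, P6, P7, P8) are each worse than P9 on at least one objective.

P5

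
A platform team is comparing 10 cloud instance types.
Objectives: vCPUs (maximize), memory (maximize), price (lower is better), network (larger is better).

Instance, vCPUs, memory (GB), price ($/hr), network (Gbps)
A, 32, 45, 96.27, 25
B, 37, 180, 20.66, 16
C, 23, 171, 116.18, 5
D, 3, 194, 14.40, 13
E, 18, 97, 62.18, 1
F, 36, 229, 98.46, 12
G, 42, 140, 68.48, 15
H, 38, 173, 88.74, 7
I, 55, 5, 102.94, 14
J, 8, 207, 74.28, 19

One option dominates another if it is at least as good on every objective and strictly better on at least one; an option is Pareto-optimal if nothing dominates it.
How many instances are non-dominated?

A: not dominated (best network).
B: not dominated.
C: dominated by B (vCPUs 37≥23, memory 180≥171, price 20.66≤116.18, network 16≥5).
D: not dominated (best price).
E: dominated by B (vCPUs 37≥18, memory 180≥97, price 20.66≤62.18, network 16≥1).
F: not dominated (best memory).
G: not dominated.
H: not dominated.
I: not dominated (best vCPUs).
J: not dominated.
Pareto-optimal: A, B, D, F, G, H, I, J → 8.

8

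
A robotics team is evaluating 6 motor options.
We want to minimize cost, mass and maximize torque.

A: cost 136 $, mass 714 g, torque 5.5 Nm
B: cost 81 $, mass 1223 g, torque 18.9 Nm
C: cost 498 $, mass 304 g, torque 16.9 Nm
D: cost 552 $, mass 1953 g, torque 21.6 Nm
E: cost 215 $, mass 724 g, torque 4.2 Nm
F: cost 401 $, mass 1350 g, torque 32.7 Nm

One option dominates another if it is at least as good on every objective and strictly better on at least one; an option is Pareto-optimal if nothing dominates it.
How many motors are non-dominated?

A: not dominated.
B: not dominated (best cost).
C: not dominated (best mass).
D: dominated by F (cost 401≤552, mass 1350≤1953, torque 32.7≥21.6).
E: dominated by A (cost 136≤215, mass 714≤724, torque 5.5≥4.2).
F: not dominated (best torque).
Pareto-optimal: A, B, C, F → 4.

4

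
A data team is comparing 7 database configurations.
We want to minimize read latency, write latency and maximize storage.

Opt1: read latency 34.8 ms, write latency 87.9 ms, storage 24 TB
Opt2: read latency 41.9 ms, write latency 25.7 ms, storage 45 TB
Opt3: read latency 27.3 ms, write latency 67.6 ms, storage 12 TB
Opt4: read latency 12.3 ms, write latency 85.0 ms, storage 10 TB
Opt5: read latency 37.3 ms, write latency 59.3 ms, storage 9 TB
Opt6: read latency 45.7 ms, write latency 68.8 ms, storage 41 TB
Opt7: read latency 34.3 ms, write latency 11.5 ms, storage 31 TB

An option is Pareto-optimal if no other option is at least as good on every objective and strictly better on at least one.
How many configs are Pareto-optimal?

4

Opt1: dominated by Opt7 (read latency 34.3≤34.8, write latency 11.5≤87.9, storage 31≥24).
Opt2: not dominated (best storage).
Opt3: not dominated.
Opt4: not dominated (best read latency).
Opt5: dominated by Opt7 (read latency 34.3≤37.3, write latency 11.5≤59.3, storage 31≥9).
Opt6: dominated by Opt2 (read latency 41.9≤45.7, write latency 25.7≤68.8, storage 45≥41).
Opt7: not dominated (best write latency).
Pareto-optimal: Opt2, Opt3, Opt4, Opt7 → 4.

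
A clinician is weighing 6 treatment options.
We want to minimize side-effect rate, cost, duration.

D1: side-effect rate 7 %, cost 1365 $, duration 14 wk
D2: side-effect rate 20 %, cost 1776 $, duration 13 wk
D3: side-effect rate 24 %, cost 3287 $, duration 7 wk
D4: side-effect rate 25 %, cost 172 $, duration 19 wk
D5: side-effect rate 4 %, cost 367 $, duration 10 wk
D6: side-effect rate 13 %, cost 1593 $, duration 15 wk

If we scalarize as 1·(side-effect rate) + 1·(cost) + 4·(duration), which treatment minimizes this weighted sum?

D4

D1: 1·7 + 1·1365 + 4·14 = 1428
D2: 1·20 + 1·1776 + 4·13 = 1848
D3: 1·24 + 1·3287 + 4·7 = 3339
D4: 1·25 + 1·172 + 4·19 = 273
D5: 1·4 + 1·367 + 4·10 = 411
D6: 1·13 + 1·1593 + 4·15 = 1666
Lowest: D4 at 273.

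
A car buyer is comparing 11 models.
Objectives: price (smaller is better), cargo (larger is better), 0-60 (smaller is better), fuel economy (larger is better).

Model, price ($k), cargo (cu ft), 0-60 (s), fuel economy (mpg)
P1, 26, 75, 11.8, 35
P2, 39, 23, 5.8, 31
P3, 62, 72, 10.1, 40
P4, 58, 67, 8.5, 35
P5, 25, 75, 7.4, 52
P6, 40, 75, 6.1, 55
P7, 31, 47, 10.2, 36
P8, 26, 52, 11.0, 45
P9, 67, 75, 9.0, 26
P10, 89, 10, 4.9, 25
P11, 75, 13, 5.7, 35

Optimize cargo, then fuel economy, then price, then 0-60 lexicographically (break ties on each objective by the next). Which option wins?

P6

First maximize cargo: best is 75, kept {P1, P5, P6, P9}.
Then maximize fuel economy: best is 55, kept {P6}.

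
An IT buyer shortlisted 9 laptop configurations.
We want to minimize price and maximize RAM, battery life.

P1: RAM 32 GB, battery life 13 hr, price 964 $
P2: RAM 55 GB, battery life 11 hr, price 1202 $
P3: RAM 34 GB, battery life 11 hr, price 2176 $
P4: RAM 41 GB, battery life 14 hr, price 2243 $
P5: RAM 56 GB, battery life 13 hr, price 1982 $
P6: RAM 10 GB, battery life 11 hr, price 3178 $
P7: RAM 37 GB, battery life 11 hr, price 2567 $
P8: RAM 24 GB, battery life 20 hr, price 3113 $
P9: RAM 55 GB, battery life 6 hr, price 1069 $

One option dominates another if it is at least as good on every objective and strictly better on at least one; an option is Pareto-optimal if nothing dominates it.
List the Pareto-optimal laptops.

P1, P2, P4, P5, P8, P9

P1: not dominated (best price).
P2: not dominated.
P3: dominated by P2 (RAM 55≥34, battery life 11≥11, price 1202≤2176).
P4: not dominated.
P5: not dominated (best RAM).
P6: dominated by P1 (RAM 32≥10, battery life 13≥11, price 964≤3178).
P7: dominated by P2 (RAM 55≥37, battery life 11≥11, price 1202≤2567).
P8: not dominated (best battery life).
P9: not dominated.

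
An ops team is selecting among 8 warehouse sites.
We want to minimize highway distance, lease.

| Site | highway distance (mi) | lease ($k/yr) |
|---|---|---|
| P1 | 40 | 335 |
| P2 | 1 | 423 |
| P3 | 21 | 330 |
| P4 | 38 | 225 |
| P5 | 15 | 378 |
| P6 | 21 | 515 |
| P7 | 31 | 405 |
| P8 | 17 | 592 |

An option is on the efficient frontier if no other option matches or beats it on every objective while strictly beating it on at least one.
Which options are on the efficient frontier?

P2, P3, P4, P5

P1: dominated by P3 (highway distance 21≤40, lease 330≤335).
P2: not dominated (best highway distance).
P3: not dominated.
P4: not dominated (best lease).
P5: not dominated.
P6: dominated by P2 (highway distance 1≤21, lease 423≤515).
P7: dominated by P3 (highway distance 21≤31, lease 330≤405).
P8: dominated by P2 (highway distance 1≤17, lease 423≤592).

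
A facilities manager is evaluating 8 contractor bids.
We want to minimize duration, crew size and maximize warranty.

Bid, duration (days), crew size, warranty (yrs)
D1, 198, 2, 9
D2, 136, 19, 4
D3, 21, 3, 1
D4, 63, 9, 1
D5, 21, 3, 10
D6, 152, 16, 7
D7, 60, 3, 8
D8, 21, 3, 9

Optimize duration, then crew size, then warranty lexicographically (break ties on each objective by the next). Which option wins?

First minimize duration: best is 21, kept {D3, D5, D8}.
Then minimize crew size: best is 3, kept {D3, D5, D8}.
Then maximize warranty: best is 10, kept {D5}.

D5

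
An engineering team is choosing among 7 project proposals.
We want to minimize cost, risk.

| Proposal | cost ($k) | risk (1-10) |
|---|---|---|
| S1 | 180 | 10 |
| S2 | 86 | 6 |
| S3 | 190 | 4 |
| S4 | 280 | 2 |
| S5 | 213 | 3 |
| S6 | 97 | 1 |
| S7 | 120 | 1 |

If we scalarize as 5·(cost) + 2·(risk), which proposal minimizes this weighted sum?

S1: 5·180 + 2·10 = 920
S2: 5·86 + 2·6 = 442
S3: 5·190 + 2·4 = 958
S4: 5·280 + 2·2 = 1404
S5: 5·213 + 2·3 = 1071
S6: 5·97 + 2·1 = 487
S7: 5·120 + 2·1 = 602
Lowest: S2 at 442.

S2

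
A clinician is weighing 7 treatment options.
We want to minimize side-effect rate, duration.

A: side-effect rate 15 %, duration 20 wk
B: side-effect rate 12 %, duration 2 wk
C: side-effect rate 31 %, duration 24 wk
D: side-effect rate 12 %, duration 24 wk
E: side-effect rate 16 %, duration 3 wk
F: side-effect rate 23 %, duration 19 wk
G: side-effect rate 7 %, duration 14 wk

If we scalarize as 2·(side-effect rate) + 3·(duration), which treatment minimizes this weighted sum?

A: 2·15 + 3·20 = 90
B: 2·12 + 3·2 = 30
C: 2·31 + 3·24 = 134
D: 2·12 + 3·24 = 96
E: 2·16 + 3·3 = 41
F: 2·23 + 3·19 = 103
G: 2·7 + 3·14 = 56
Lowest: B at 30.

B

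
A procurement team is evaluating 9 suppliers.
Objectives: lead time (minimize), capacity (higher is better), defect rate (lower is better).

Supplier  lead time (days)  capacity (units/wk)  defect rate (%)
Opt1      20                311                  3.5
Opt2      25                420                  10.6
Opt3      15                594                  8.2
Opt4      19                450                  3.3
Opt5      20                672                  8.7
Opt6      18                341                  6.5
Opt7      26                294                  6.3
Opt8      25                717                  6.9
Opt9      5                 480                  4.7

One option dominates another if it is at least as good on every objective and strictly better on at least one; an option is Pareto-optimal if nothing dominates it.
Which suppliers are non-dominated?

Opt1: dominated by Opt4 (lead time 19≤20, capacity 450≥311, defect rate 3.3≤3.5).
Opt2: dominated by Opt3 (lead time 15≤25, capacity 594≥420, defect rate 8.2≤10.6).
Opt3: not dominated.
Opt4: not dominated (best defect rate).
Opt5: not dominated.
Opt6: dominated by Opt9 (lead time 5≤18, capacity 480≥341, defect rate 4.7≤6.5).
Opt7: dominated by Opt1 (lead time 20≤26, capacity 311≥294, defect rate 3.5≤6.3).
Opt8: not dominated (best capacity).
Opt9: not dominated (best lead time).

Opt3, Opt4, Opt5, Opt8, Opt9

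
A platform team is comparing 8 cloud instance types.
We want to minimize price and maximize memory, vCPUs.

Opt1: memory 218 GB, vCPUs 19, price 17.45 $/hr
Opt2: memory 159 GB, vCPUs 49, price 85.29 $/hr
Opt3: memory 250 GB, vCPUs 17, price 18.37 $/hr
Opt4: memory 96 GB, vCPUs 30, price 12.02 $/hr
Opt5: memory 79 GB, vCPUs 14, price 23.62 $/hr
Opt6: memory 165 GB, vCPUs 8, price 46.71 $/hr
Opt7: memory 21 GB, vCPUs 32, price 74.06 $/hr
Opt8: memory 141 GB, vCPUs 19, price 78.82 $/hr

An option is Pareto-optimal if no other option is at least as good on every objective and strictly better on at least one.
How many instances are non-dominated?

5

Opt1: not dominated.
Opt2: not dominated (best vCPUs).
Opt3: not dominated (best memory).
Opt4: not dominated (best price).
Opt5: dominated by Opt1 (memory 218≥79, vCPUs 19≥14, price 17.45≤23.62).
Opt6: dominated by Opt1 (memory 218≥165, vCPUs 19≥8, price 17.45≤46.71).
Opt7: not dominated.
Opt8: dominated by Opt1 (memory 218≥141, vCPUs 19≥19, price 17.45≤78.82).
Pareto-optimal: Opt1, Opt2, Opt3, Opt4, Opt7 → 5.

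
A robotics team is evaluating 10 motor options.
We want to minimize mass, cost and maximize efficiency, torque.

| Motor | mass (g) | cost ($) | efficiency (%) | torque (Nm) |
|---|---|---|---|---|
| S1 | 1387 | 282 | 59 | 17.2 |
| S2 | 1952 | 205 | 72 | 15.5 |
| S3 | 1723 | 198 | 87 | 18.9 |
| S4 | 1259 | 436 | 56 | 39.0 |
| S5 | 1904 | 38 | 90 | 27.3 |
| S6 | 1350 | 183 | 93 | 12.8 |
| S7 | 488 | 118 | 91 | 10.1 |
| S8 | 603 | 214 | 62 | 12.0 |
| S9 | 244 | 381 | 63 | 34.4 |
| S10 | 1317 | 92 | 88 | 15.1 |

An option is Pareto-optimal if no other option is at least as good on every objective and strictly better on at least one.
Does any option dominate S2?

Yes

S3 vs S2: mass 1723≤1952, cost 198≤205, efficiency 87≥72, torque 18.9≥15.5 — S3 is at least as good on every objective and strictly better on at least one, so S3 dominates S2.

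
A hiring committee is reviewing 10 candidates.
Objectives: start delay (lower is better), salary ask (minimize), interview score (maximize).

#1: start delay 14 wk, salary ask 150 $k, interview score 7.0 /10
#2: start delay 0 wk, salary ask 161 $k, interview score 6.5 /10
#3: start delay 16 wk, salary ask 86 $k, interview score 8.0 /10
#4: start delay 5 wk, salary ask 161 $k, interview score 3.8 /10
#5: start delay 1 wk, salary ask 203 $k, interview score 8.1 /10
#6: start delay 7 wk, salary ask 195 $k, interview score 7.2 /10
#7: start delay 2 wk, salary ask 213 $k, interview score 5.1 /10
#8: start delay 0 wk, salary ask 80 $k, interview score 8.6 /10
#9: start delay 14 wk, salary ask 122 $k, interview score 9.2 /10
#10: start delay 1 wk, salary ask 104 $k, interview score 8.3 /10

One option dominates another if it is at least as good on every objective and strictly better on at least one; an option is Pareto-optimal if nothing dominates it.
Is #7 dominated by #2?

Yes

#2 vs #7: start delay 0≤2, salary ask 161≤213, interview score 6.5≥5.1 — #2 is at least as good on every objective with at least one strict improvement.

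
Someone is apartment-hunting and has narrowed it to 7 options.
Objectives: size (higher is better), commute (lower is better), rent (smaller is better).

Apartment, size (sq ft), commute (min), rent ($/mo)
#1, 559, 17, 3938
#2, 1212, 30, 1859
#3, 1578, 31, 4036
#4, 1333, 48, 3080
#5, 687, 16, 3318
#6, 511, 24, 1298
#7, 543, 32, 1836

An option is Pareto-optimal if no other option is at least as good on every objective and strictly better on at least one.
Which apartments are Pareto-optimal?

#1: dominated by #5 (size 687≥559, commute 16≤17, rent 3318≤3938).
#2: not dominated.
#3: not dominated (best size).
#4: not dominated.
#5: not dominated (best commute).
#6: not dominated (best rent).
#7: not dominated.

#2, #3, #4, #5, #6, #7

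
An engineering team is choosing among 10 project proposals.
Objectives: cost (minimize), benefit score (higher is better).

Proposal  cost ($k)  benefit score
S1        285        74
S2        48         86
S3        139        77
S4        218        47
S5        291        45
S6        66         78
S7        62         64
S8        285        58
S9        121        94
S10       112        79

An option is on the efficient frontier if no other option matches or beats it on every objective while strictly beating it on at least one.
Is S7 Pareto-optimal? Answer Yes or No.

No

S2 vs S7: cost 48≤62, benefit score 86≥64 — S2 is at least as good on every objective and strictly better on at least one, so S2 dominates S7.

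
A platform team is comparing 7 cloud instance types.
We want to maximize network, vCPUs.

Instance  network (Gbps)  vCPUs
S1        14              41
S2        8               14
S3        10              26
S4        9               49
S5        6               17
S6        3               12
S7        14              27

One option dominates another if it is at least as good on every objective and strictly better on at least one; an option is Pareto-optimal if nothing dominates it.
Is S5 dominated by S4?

S4 vs S5: network 9≥6, vCPUs 49≥17 — S4 is at least as good on every objective with at least one strict improvement.

Yes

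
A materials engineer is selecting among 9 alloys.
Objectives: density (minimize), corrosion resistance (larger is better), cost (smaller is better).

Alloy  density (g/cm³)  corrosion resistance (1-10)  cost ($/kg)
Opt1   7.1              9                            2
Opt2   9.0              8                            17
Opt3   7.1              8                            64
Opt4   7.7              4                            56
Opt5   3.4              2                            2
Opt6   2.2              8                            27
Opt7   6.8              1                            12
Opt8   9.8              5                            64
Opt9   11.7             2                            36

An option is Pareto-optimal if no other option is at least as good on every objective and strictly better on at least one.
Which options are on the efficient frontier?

Opt1: not dominated (best corrosion resistance).
Opt2: dominated by Opt1 (density 7.1≤9.0, corrosion resistance 9≥8, cost 2≤17).
Opt3: dominated by Opt1 (density 7.1≤7.1, corrosion resistance 9≥8, cost 2≤64).
Opt4: dominated by Opt1 (density 7.1≤7.7, corrosion resistance 9≥4, cost 2≤56).
Opt5: not dominated.
Opt6: not dominated (best density).
Opt7: dominated by Opt5 (density 3.4≤6.8, corrosion resistance 2≥1, cost 2≤12).
Opt8: dominated by Opt1 (density 7.1≤9.8, corrosion resistance 9≥5, cost 2≤64).
Opt9: dominated by Opt1 (density 7.1≤11.7, corrosion resistance 9≥2, cost 2≤36).

Opt1, Opt5, Opt6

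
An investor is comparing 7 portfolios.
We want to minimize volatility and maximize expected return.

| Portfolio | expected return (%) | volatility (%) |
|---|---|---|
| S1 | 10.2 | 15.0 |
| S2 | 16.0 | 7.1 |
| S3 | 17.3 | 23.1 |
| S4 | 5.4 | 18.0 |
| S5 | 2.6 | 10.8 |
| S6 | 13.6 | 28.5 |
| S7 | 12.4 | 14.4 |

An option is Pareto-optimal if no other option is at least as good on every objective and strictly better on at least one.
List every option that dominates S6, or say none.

S2, S3

S2: expected return 16.0≥13.6, volatility 7.1≤28.5 — dominates S6.
S3: expected return 17.3≥13.6, volatility 23.1≤28.5 — dominates S6.
Others (S1, S4, S5, S7) are each worse than S6 on at least one objective.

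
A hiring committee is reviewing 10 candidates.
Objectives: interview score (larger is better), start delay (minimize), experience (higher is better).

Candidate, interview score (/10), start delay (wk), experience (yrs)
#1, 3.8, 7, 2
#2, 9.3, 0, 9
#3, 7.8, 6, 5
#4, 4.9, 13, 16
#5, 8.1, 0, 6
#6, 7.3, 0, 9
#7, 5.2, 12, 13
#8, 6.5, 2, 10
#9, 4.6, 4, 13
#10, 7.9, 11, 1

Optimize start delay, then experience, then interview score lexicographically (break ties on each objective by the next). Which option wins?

First minimize start delay: best is 0, kept {#2, #5, #6}.
Then maximize experience: best is 9, kept {#2, #6}.
Then maximize interview score: best is 9.3, kept {#2}.

#2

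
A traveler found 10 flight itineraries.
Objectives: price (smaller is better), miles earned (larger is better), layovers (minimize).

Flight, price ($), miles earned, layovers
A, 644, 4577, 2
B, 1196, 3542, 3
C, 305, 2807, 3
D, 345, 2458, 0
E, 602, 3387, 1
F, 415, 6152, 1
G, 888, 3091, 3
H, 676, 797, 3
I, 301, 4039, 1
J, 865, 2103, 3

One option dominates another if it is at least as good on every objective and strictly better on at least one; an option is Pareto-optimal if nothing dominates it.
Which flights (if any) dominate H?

A, C, D, E, F, I

A: price 644≤676, miles earned 4577≥797, layovers 2≤3 — dominates H.
C: price 305≤676, miles earned 2807≥797, layovers 3≤3 — dominates H.
D: price 345≤676, miles earned 2458≥797, layovers 0≤3 — dominates H.
E: price 602≤676, miles earned 3387≥797, layovers 1≤3 — dominates H.
F: price 415≤676, miles earned 6152≥797, layovers 1≤3 — dominates H.
I: price 301≤676, miles earned 4039≥797, layovers 1≤3 — dominates H.
Others (B, G, J) are each worse than H on at least one objective.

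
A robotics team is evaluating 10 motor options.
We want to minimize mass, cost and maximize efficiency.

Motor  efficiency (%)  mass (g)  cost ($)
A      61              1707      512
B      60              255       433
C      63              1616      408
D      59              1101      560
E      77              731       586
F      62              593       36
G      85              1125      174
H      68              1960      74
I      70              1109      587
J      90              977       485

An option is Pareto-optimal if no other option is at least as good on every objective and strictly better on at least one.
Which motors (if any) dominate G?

none

A: worse on efficiency (61 vs 85).
B: worse on efficiency (60 vs 85).
C: worse on efficiency (63 vs 85).
D: worse on efficiency (59 vs 85).
E: worse on efficiency (77 vs 85).
F: worse on efficiency (62 vs 85).
H: worse on efficiency (68 vs 85).
I: worse on efficiency (70 vs 85).
J: worse on cost (485 vs 174).
No option dominates G.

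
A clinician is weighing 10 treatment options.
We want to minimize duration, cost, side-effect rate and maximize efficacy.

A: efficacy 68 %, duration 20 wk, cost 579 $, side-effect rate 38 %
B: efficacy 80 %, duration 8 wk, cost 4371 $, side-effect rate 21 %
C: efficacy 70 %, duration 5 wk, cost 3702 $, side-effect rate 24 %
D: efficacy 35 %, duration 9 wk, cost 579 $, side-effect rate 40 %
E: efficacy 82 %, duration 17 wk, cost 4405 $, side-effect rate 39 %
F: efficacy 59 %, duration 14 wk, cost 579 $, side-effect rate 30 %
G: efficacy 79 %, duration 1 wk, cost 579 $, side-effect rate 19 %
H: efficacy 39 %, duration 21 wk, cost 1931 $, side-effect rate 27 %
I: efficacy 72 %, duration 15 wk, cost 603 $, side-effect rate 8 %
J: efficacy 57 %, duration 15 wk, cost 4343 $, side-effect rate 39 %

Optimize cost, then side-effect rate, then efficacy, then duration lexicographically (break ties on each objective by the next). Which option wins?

G

First minimize cost: best is 579, kept {A, D, F, G}.
Then minimize side-effect rate: best is 19, kept {G}.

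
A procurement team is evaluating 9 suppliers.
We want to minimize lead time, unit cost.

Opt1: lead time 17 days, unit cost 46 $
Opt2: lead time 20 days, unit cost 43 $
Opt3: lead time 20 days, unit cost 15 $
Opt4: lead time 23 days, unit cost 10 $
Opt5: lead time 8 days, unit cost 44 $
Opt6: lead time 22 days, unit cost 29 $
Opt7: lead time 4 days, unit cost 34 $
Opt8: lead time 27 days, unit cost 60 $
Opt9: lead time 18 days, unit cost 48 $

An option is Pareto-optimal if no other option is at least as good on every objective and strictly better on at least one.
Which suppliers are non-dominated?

Opt3, Opt4, Opt7

Opt1: dominated by Opt5 (lead time 8≤17, unit cost 44≤46).
Opt2: dominated by Opt3 (lead time 20≤20, unit cost 15≤43).
Opt3: not dominated.
Opt4: not dominated (best unit cost).
Opt5: dominated by Opt7 (lead time 4≤8, unit cost 34≤44).
Opt6: dominated by Opt3 (lead time 20≤22, unit cost 15≤29).
Opt7: not dominated (best lead time).
Opt8: dominated by Opt1 (lead time 17≤27, unit cost 46≤60).
Opt9: dominated by Opt1 (lead time 17≤18, unit cost 46≤48).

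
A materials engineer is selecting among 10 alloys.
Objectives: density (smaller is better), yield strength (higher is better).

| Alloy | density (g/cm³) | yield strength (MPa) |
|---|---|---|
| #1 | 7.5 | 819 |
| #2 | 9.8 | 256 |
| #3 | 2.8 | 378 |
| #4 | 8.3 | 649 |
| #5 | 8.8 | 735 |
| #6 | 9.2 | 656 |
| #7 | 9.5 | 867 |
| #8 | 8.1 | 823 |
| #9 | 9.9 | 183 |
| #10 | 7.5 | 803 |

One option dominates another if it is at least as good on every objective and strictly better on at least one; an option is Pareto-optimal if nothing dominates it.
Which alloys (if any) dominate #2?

#1: density 7.5≤9.8, yield strength 819≥256 — dominates #2.
#3: density 2.8≤9.8, yield strength 378≥256 — dominates #2.
#4: density 8.3≤9.8, yield strength 649≥256 — dominates #2.
#5: density 8.8≤9.8, yield strength 735≥256 — dominates #2.
#6: density 9.2≤9.8, yield strength 656≥256 — dominates #2.
#7: density 9.5≤9.8, yield strength 867≥256 — dominates #2.
#8: density 8.1≤9.8, yield strength 823≥256 — dominates #2.
#10: density 7.5≤9.8, yield strength 803≥256 — dominates #2.
Others (#9) are each worse than #2 on at least one objective.

#1, #3, #4, #5, #6, #7, #8, #10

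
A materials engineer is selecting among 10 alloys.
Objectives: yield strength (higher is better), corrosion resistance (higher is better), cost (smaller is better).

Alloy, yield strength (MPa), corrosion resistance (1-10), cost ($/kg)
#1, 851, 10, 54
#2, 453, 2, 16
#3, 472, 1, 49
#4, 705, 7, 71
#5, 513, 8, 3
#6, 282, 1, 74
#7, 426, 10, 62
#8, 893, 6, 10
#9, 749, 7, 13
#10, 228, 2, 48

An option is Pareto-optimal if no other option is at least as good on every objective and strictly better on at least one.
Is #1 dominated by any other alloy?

#2: worse on yield strength (453 vs 851).
#3: worse on yield strength (472 vs 851).
#4: worse on yield strength (705 vs 851).
#5: worse on yield strength (513 vs 851).
#6: worse on yield strength (282 vs 851).
#7: worse on yield strength (426 vs 851).
#8: worse on corrosion resistance (6 vs 10).
#9: worse on yield strength (749 vs 851).
#10: worse on yield strength (228 vs 851).
No option is at least as good as #1 on every objective and strictly better on one.

No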